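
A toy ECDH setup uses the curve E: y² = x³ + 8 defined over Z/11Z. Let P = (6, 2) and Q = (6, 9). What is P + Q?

The two points share x = 6 and their y-coordinates satisfy 2 + 9 ≡ 0 (mod 11), so they are inverses. Their sum is O.

O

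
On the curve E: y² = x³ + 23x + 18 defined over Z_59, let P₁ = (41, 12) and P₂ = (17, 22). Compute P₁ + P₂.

(36, 40)

(41, 12) + (17, 22). λ = (22 - 12)/(17 - 41) ≡ 10/35 mod 59. 35⁻¹ ≡ 27 (mod 59) since 35·27 = 945 ≡ 1, so λ ≡ 34.
  x = λ² - 41 - 17 = 1156 - 58 ≡ 36; y = λ·(41 - 36) - 12 ≡ 40. → (36, 40)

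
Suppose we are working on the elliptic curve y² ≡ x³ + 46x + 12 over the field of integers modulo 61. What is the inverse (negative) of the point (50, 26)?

(50, 35)

-(50, 26) = (50, -26 mod 61) = (50, 35).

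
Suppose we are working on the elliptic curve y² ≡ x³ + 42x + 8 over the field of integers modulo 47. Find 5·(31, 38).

Write G = (31, 38).
Repeated addition: build up to 5G.
2G: tangent at (31, 38): λ = (3·31² + 42)/(2·38) ≡ 11/29. 29⁻¹ ≡ 13 (mod 47) since 29·13 = 377 ≡ 1, so λ ≡ 11·13 ≡ 2.
  x = λ² - 31 - 31 = 4 - 62 ≡ 36; y = λ·(31 - 36) - 38 ≡ 46. → (36, 46)
3G: (36, 46) + (31, 38). λ = (38 - 46)/(31 - 36) ≡ 39/42 mod 47. 42⁻¹ ≡ 28 (mod 47), so λ ≡ 11.
  x = λ² - 36 - 31 = 121 - 67 ≡ 7; y = λ·(36 - 7) - 46 ≡ 38. → (7, 38)
4G: (7, 38) + (31, 38). λ = (38 - 38)/(31 - 7) ≡ 0/24 mod 47. 24⁻¹ ≡ 2 (mod 47), so λ ≡ 0.
  x = λ² - 7 - 31 = 0 - 38 ≡ 9; y = λ·(7 - 9) - 38 ≡ 9. → (9, 9)
5G: (9, 9) + (31, 38). λ = (38 - 9)/(31 - 9) ≡ 29/22 mod 47. 22⁻¹ ≡ 15 (mod 47), so λ ≡ 12.
  x = λ² - 9 - 31 = 144 - 40 ≡ 10; y = λ·(9 - 10) - 9 ≡ 26. → (10, 26)

(10, 26)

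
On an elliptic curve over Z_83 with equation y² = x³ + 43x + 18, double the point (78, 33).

tangent at (78, 33): λ = (3·78² + 43)/(2·33) ≡ 35/66. 66⁻¹ ≡ 39 (mod 83), so λ ≡ 35·39 ≡ 37.
  x = λ² - 78 - 78 = 1369 - 156 ≡ 51; y = λ·(78 - 51) - 33 ≡ 53. → (51, 53)

(51, 53)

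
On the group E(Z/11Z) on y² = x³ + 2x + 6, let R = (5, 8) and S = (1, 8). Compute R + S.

(5, 8) + (1, 8). λ = (8 - 8)/(1 - 5) ≡ 0/7 mod 11. 7⁻¹ ≡ 8 (mod 11) since 7·8 = 56 ≡ 1, so λ ≡ 0.
  x = λ² - 5 - 1 = 0 - 6 ≡ 5; y = λ·(5 - 5) - 8 ≡ 3. → (5, 3)

(5, 3)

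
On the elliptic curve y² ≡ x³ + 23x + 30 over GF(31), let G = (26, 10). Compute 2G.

(12, 9)

tangent at (26, 10): λ = (3·26² + 23)/(2·10) ≡ 5/20. 20⁻¹ ≡ 14 (mod 31), so λ ≡ 5·14 ≡ 8.
  x = λ² - 26 - 26 = 64 - 52 ≡ 12; y = λ·(26 - 12) - 10 ≡ 9. → (12, 9)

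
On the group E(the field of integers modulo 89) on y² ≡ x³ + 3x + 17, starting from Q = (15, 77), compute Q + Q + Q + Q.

Double-and-add on 4 = (100)₂. Start with Q = (15, 77) for the leading 1-bit.
double: tangent at (15, 77): λ = (3·15² + 3)/(2·77) ≡ 55/65. 65⁻¹ ≡ 63 (mod 89), so λ ≡ 55·63 ≡ 83.
  x = λ² - 15 - 15 = 6889 - 30 ≡ 6; y = λ·(15 - 6) - 77 ≡ 47. → (6, 47)
double: tangent at (6, 47): λ = (3·6² + 3)/(2·47) ≡ 22/5. 5⁻¹ ≡ 18 (mod 89), so λ ≡ 22·18 ≡ 40.
  x = λ² - 6 - 6 = 1600 - 12 ≡ 75; y = λ·(6 - 75) - 47 ≡ 41. → (75, 41)

(75, 41)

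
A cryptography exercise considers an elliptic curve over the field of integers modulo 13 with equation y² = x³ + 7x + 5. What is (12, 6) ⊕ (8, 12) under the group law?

(12, 6) + (8, 12). λ = (12 - 6)/(8 - 12) ≡ 6/9 mod 13. 9⁻¹ ≡ 3 (mod 13) since 9·3 = 27 ≡ 1, so λ ≡ 5.
  x = λ² - 12 - 8 = 25 - 20 ≡ 5; y = λ·(12 - 5) - 6 ≡ 3. → (5, 3)

(5, 3)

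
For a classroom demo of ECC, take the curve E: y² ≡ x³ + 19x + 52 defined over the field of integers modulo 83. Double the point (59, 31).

tangent at (59, 31): λ = (3·59² + 19)/(2·31) ≡ 4/62. 62⁻¹ ≡ 79 (mod 83) since 62·79 = 4898 ≡ 1, so λ ≡ 4·79 ≡ 67.
  x = λ² - 59 - 59 = 4489 - 118 ≡ 55; y = λ·(59 - 55) - 31 ≡ 71. → (55, 71)

(55, 71)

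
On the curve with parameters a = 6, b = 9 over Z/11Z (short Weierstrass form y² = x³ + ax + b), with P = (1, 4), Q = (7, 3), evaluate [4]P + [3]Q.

O

First 4P:
Repeated addition: build up to 4P.
2P: tangent at (1, 4): λ = (3·1² + 6)/(2·4) ≡ 9/8. 8⁻¹ ≡ 7 (mod 11) since 8·7 = 56 ≡ 1, so λ ≡ 9·7 ≡ 8.
  x = λ² - 1 - 1 = 64 - 2 ≡ 7; y = λ·(1 - 7) - 4 ≡ 3. → (7, 3)
3P: (7, 3) + (1, 4). λ = (4 - 3)/(1 - 7) ≡ 1/5 mod 11. 5⁻¹ ≡ 9 (mod 11), so λ ≡ 9.
  x = λ² - 7 - 1 = 81 - 8 ≡ 7; y = λ·(7 - 7) - 3 ≡ 8. → (7, 8)
4P: (7, 8) + (1, 4). λ = (4 - 8)/(1 - 7) ≡ 7/5 mod 11. 5⁻¹ ≡ 9 (mod 11), so λ ≡ 8.
  x = λ² - 7 - 1 = 64 - 8 ≡ 1; y = λ·(7 - 1) - 8 ≡ 7. → (1, 7)
4P = (1, 7).
Next 3Q:
Repeated addition: build up to 3Q.
2Q: tangent at (7, 3): λ = (3·7² + 6)/(2·3) ≡ 10/6. 6⁻¹ ≡ 2 (mod 11) since 6·2 = 12 ≡ 1, so λ ≡ 10·2 ≡ 9.
  x = λ² - 7 - 7 = 81 - 14 ≡ 1; y = λ·(7 - 1) - 3 ≡ 7. → (1, 7)
3Q: (1, 7) + (7, 3). λ = (3 - 7)/(7 - 1) ≡ 7/6 mod 11. 6⁻¹ ≡ 2 (mod 11) since 6·2 = 12 ≡ 1, so λ ≡ 3.
  x = λ² - 1 - 7 = 9 - 8 ≡ 1; y = λ·(1 - 1) - 7 ≡ 4. → (1, 4)
3Q = (1, 4).
Finally 4P + 3Q:
(1, 7) + (1, 4): same x and y₁ ≡ -y₂, so the sum is O.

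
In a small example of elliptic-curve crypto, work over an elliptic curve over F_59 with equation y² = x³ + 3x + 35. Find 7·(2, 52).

(43, 32)

Write P = (2, 52).
Double-and-add on 7 = (111)₂. Start with P = (2, 52) for the leading 1-bit.
double: tangent at (2, 52): λ = (3·2² + 3)/(2·52) ≡ 15/45. 45⁻¹ ≡ 21 (mod 59) since 45·21 = 945 ≡ 1, so λ ≡ 15·21 ≡ 20.
  x = λ² - 2 - 2 = 400 - 4 ≡ 42; y = λ·(2 - 42) - 52 ≡ 33. → (42, 33)
add P: (42, 33) + (2, 52). λ = (52 - 33)/(2 - 42) ≡ 19/19 mod 59. 19⁻¹ ≡ 28 (mod 59), so λ ≡ 1.
  x = λ² - 42 - 2 = 1 - 44 ≡ 16; y = λ·(42 - 16) - 33 ≡ 52. → (16, 52)
double: tangent at (16, 52): λ = (3·16² + 3)/(2·52) ≡ 4/45. 45⁻¹ ≡ 21 (mod 59) since 45·21 = 945 ≡ 1, so λ ≡ 4·21 ≡ 25.
  x = λ² - 16 - 16 = 625 - 32 ≡ 3; y = λ·(16 - 3) - 52 ≡ 37. → (3, 37)
add P: (3, 37) + (2, 52). λ = (52 - 37)/(2 - 3) ≡ 15/58 mod 59. 58⁻¹ ≡ 58 (mod 59), so λ ≡ 44.
  x = λ² - 3 - 2 = 1936 - 5 ≡ 43; y = λ·(3 - 43) - 37 ≡ 32. → (43, 32)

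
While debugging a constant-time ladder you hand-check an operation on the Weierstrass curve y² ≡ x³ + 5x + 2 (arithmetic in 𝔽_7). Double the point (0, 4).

tangent at (0, 4): λ = (3·0² + 5)/(2·4) ≡ 5/1. 1⁻¹ ≡ 1 (mod 7) since 1·1 = 1 ≡ 1, so λ ≡ 5·1 ≡ 5.
  x = λ² - 0 - 0 = 25 - 0 ≡ 4; y = λ·(0 - 4) - 4 ≡ 4. → (4, 4)

(4, 4)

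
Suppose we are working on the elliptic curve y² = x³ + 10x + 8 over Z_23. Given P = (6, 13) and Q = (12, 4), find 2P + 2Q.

(0, 13)

First 2P:
Repeated addition: build up to 2P.
2P: tangent at (6, 13): λ = (3·6² + 10)/(2·13) ≡ 3/3. 3⁻¹ ≡ 8 (mod 23) since 3·8 = 24 ≡ 1, so λ ≡ 3·8 ≡ 1.
  x = λ² - 6 - 6 = 1 - 12 ≡ 12; y = λ·(6 - 12) - 13 ≡ 4. → (12, 4)
2P = (12, 4).
Next 2Q:
Repeated addition: build up to 2Q.
2Q: tangent at (12, 4): λ = (3·12² + 10)/(2·4) ≡ 5/8. 8⁻¹ ≡ 3 (mod 23) since 8·3 = 24 ≡ 1, so λ ≡ 5·3 ≡ 15.
  x = λ² - 12 - 12 = 225 - 24 ≡ 17; y = λ·(12 - 17) - 4 ≡ 13. → (17, 13)
2Q = (17, 13).
Finally 2P + 2Q:
(12, 4) + (17, 13). λ = (13 - 4)/(17 - 12) ≡ 9/5 mod 23. 5⁻¹ ≡ 14 (mod 23), so λ ≡ 11.
  x = λ² - 12 - 17 = 121 - 29 ≡ 0; y = λ·(12 - 0) - 4 ≡ 13. → (0, 13)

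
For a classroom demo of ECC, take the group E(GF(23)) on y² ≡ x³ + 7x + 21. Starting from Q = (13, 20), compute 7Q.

Double-and-add on 7 = (111)₂. Start with Q = (13, 20) for the leading 1-bit.
double: tangent at (13, 20): λ = (3·13² + 7)/(2·20) ≡ 8/17. 17⁻¹ ≡ 19 (mod 23) since 17·19 = 323 ≡ 1, so λ ≡ 8·19 ≡ 14.
  x = λ² - 13 - 13 = 196 - 26 ≡ 9; y = λ·(13 - 9) - 20 ≡ 13. → (9, 13)
add Q: (9, 13) + (13, 20). λ = (20 - 13)/(13 - 9) ≡ 7/4 mod 23. 4⁻¹ ≡ 6 (mod 23), so λ ≡ 19.
  x = λ² - 9 - 13 = 361 - 22 ≡ 17; y = λ·(9 - 17) - 13 ≡ 19. → (17, 19)
double: tangent at (17, 19): λ = (3·17² + 7)/(2·19) ≡ 0/15. 15⁻¹ ≡ 20 (mod 23) since 15·20 = 300 ≡ 1, so λ ≡ 0·20 ≡ 0.
  x = λ² - 17 - 17 = 0 - 34 ≡ 12; y = λ·(17 - 12) - 19 ≡ 4. → (12, 4)
add Q: (12, 4) + (13, 20). λ = (20 - 4)/(13 - 12) ≡ 16/1 mod 23. 1⁻¹ ≡ 1 (mod 23) since 1·1 = 1 ≡ 1, so λ ≡ 16.
  x = λ² - 12 - 13 = 256 - 25 ≡ 1; y = λ·(12 - 1) - 4 ≡ 11. → (1, 11)

(1, 11)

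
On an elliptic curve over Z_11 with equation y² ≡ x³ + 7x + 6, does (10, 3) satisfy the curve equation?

y² = 3² ≡ 9; x³ + 7x + 6 = 1076 ≡ 9 (mod 11). 9 = 9.

yes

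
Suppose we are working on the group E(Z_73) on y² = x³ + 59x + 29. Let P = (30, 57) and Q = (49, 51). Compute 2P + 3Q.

(54, 15)

First 2P:
Repeated addition: build up to 2P.
2P: tangent at (30, 57): λ = (3·30² + 59)/(2·57) ≡ 58/41. 41⁻¹ ≡ 57 (mod 73), so λ ≡ 58·57 ≡ 21.
  x = λ² - 30 - 30 = 441 - 60 ≡ 16; y = λ·(30 - 16) - 57 ≡ 18. → (16, 18)
2P = (16, 18).
Next 3Q:
Repeated addition: build up to 3Q.
2Q: tangent at (49, 51): λ = (3·49² + 59)/(2·51) ≡ 35/29. 29⁻¹ ≡ 68 (mod 73) since 29·68 = 1972 ≡ 1, so λ ≡ 35·68 ≡ 44.
  x = λ² - 49 - 49 = 1936 - 98 ≡ 13; y = λ·(49 - 13) - 51 ≡ 0. → (13, 0)
3Q: (13, 0) + (49, 51). λ = (51 - 0)/(49 - 13) ≡ 51/36 mod 73. 36⁻¹ ≡ 71 (mod 73) since 36·71 = 2556 ≡ 1, so λ ≡ 44.
  x = λ² - 13 - 49 = 1936 - 62 ≡ 49; y = λ·(13 - 49) - 0 ≡ 22. → (49, 22)
3Q = (49, 22).
Finally 2P + 3Q:
(16, 18) + (49, 22). λ = (22 - 18)/(49 - 16) ≡ 4/33 mod 73. 33⁻¹ ≡ 31 (mod 73), so λ ≡ 51.
  x = λ² - 16 - 49 = 2601 - 65 ≡ 54; y = λ·(16 - 54) - 18 ≡ 15. → (54, 15)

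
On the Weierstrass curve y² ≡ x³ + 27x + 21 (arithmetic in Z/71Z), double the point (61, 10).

(39, 16)

tangent at (61, 10): λ = (3·61² + 27)/(2·10) ≡ 43/20. 20⁻¹ ≡ 32 (mod 71), so λ ≡ 43·32 ≡ 27.
  x = λ² - 61 - 61 = 729 - 122 ≡ 39; y = λ·(61 - 39) - 10 ≡ 16. → (39, 16)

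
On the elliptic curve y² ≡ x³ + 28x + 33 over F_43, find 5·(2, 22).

Write Q = (2, 22).
Double-and-add on 5 = (101)₂. Start with Q = (2, 22) for the leading 1-bit.
double: tangent at (2, 22): λ = (3·2² + 28)/(2·22) ≡ 40/1. 1⁻¹ ≡ 1 (mod 43) since 1·1 = 1 ≡ 1, so λ ≡ 40·1 ≡ 40.
  x = λ² - 2 - 2 = 1600 - 4 ≡ 5; y = λ·(2 - 5) - 22 ≡ 30. → (5, 30)
double: tangent at (5, 30): λ = (3·5² + 28)/(2·30) ≡ 17/17. 17⁻¹ ≡ 38 (mod 43), so λ ≡ 17·38 ≡ 1.
  x = λ² - 5 - 5 = 1 - 10 ≡ 34; y = λ·(5 - 34) - 30 ≡ 27. → (34, 27)
add Q: (34, 27) + (2, 22). λ = (22 - 27)/(2 - 34) ≡ 38/11 mod 43. 11⁻¹ ≡ 4 (mod 43) since 11·4 = 44 ≡ 1, so λ ≡ 23.
  x = λ² - 34 - 2 = 529 - 36 ≡ 20; y = λ·(34 - 20) - 27 ≡ 37. → (20, 37)

(20, 37)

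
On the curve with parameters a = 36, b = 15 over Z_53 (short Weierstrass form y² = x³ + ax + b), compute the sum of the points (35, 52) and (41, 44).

(20, 34)

(35, 52) + (41, 44). λ = (44 - 52)/(41 - 35) ≡ 45/6 mod 53. 6⁻¹ ≡ 9 (mod 53) since 6·9 = 54 ≡ 1, so λ ≡ 34.
  x = λ² - 35 - 41 = 1156 - 76 ≡ 20; y = λ·(35 - 20) - 52 ≡ 34. → (20, 34)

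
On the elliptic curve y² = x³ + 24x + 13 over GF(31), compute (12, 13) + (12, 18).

The two points share x = 12 and their y-coordinates satisfy 13 + 18 ≡ 0 (mod 31), so they are inverses. Their sum is ∞.

O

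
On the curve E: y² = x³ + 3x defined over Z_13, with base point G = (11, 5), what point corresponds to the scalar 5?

Repeated addition: build up to 5G.
2G: tangent at (11, 5): λ = (3·11² + 3)/(2·5) ≡ 2/10. 10⁻¹ ≡ 4 (mod 13) since 10·4 = 40 ≡ 1, so λ ≡ 2·4 ≡ 8.
  x = λ² - 11 - 11 = 64 - 22 ≡ 3; y = λ·(11 - 3) - 5 ≡ 7. → (3, 7)
3G: (3, 7) + (11, 5). λ = (5 - 7)/(11 - 3) ≡ 11/8 mod 13. 8⁻¹ ≡ 5 (mod 13), so λ ≡ 3.
  x = λ² - 3 - 11 = 9 - 14 ≡ 8; y = λ·(3 - 8) - 7 ≡ 4. → (8, 4)
4G: (8, 4) + (11, 5). λ = (5 - 4)/(11 - 8) ≡ 1/3 mod 13. 3⁻¹ ≡ 9 (mod 13), so λ ≡ 9.
  x = λ² - 8 - 11 = 81 - 19 ≡ 10; y = λ·(8 - 10) - 4 ≡ 4. → (10, 4)
5G: (10, 4) + (11, 5). λ = (5 - 4)/(11 - 10) ≡ 1/1 mod 13. 1⁻¹ ≡ 1 (mod 13) since 1·1 = 1 ≡ 1, so λ ≡ 1.
  x = λ² - 10 - 11 = 1 - 21 ≡ 6; y = λ·(10 - 6) - 4 ≡ 0. → (6, 0)

(6, 0)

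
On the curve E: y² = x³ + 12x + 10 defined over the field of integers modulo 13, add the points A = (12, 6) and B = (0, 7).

(12, 6) + (0, 7). λ = (7 - 6)/(0 - 12) ≡ 1/1 mod 13. 1⁻¹ ≡ 1 (mod 13), so λ ≡ 1.
  x = λ² - 12 - 0 = 1 - 12 ≡ 2; y = λ·(12 - 2) - 6 ≡ 4. → (2, 4)

(2, 4)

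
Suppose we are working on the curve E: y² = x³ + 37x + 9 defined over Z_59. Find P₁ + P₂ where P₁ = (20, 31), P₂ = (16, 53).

(20, 31) + (16, 53). λ = (53 - 31)/(16 - 20) ≡ 22/55 mod 59. 55⁻¹ ≡ 44 (mod 59), so λ ≡ 24.
  x = λ² - 20 - 16 = 576 - 36 ≡ 9; y = λ·(20 - 9) - 31 ≡ 56. → (9, 56)

(9, 56)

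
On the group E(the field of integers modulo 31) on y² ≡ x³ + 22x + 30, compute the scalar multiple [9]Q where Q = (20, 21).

(20, 21)

Repeated addition: build up to 9Q.
2Q: tangent at (20, 21): λ = (3·20² + 22)/(2·21) ≡ 13/11. 11⁻¹ ≡ 17 (mod 31), so λ ≡ 13·17 ≡ 4.
  x = λ² - 20 - 20 = 16 - 40 ≡ 7; y = λ·(20 - 7) - 21 ≡ 0. → (7, 0)
3Q: (7, 0) + (20, 21). λ = (21 - 0)/(20 - 7) ≡ 21/13 mod 31. 13⁻¹ ≡ 12 (mod 31), so λ ≡ 4.
  x = λ² - 7 - 20 = 16 - 27 ≡ 20; y = λ·(7 - 20) - 0 ≡ 10. → (20, 10)
4Q: (20, 10) + (20, 21): same x and y₁ ≡ -y₂, so the sum is 𝒪.
5Q: 𝒪 + (20, 21) = (20, 21) (identity).
6Q: tangent at (20, 21): λ = (3·20² + 22)/(2·21) ≡ 13/11. 11⁻¹ ≡ 17 (mod 31) since 11·17 = 187 ≡ 1, so λ ≡ 13·17 ≡ 4.
  x = λ² - 20 - 20 = 16 - 40 ≡ 7; y = λ·(20 - 7) - 21 ≡ 0. → (7, 0)
7Q: (7, 0) + (20, 21). λ = (21 - 0)/(20 - 7) ≡ 21/13 mod 31. 13⁻¹ ≡ 12 (mod 31) since 13·12 = 156 ≡ 1, so λ ≡ 4.
  x = λ² - 7 - 20 = 16 - 27 ≡ 20; y = λ·(7 - 20) - 0 ≡ 10. → (20, 10)
8Q: (20, 10) + (20, 21): same x and y₁ ≡ -y₂, so the sum is 𝒪.
9Q: 𝒪 + (20, 21) = (20, 21) (identity).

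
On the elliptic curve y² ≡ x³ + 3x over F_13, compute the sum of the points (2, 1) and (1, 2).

(2, 1) + (1, 2). λ = (2 - 1)/(1 - 2) ≡ 1/12 mod 13. 12⁻¹ ≡ 12 (mod 13), so λ ≡ 12.
  x = λ² - 2 - 1 = 144 - 3 ≡ 11; y = λ·(2 - 11) - 1 ≡ 8. → (11, 8)

(11, 8)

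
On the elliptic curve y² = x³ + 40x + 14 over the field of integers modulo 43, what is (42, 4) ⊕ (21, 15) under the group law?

(42, 4) + (21, 15). λ = (15 - 4)/(21 - 42) ≡ 11/22 mod 43. 22⁻¹ ≡ 2 (mod 43) since 22·2 = 44 ≡ 1, so λ ≡ 22.
  x = λ² - 42 - 21 = 484 - 63 ≡ 34; y = λ·(42 - 34) - 4 ≡ 0. → (34, 0)

(34, 0)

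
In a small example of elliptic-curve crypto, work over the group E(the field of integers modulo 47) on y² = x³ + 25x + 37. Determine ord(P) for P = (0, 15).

2P: tangent at (0, 15): λ = (3·0² + 25)/(2·15) ≡ 25/30. 30⁻¹ ≡ 11 (mod 47), so λ ≡ 25·11 ≡ 40.
  x = λ² - 0 - 0 = 1600 - 0 ≡ 2; y = λ·(0 - 2) - 15 ≡ 46. → (2, 46)
3P: (2, 46) + (0, 15). λ = (15 - 46)/(0 - 2) ≡ 16/45 mod 47. 45⁻¹ ≡ 23 (mod 47), so λ ≡ 39.
  x = λ² - 2 - 0 = 1521 - 2 ≡ 15; y = λ·(2 - 15) - 46 ≡ 11. → (15, 11)
4P: (15, 11) + (0, 15). λ = (15 - 11)/(0 - 15) ≡ 4/32 mod 47. 32⁻¹ ≡ 25 (mod 47), so λ ≡ 6.
  x = λ² - 15 - 0 = 36 - 15 ≡ 21; y = λ·(15 - 21) - 11 ≡ 0. → (21, 0)
5P: (21, 0) + (0, 15). λ = (15 - 0)/(0 - 21) ≡ 15/26 mod 47. 26⁻¹ ≡ 38 (mod 47), so λ ≡ 6.
  x = λ² - 21 - 0 = 36 - 21 ≡ 15; y = λ·(21 - 15) - 0 ≡ 36. → (15, 36)
6P: (15, 36) + (0, 15). λ = (15 - 36)/(0 - 15) ≡ 26/32 mod 47. 32⁻¹ ≡ 25 (mod 47), so λ ≡ 39.
  x = λ² - 15 - 0 = 1521 - 15 ≡ 2; y = λ·(15 - 2) - 36 ≡ 1. → (2, 1)
7P: (2, 1) + (0, 15). λ = (15 - 1)/(0 - 2) ≡ 14/45 mod 47. 45⁻¹ ≡ 23 (mod 47) since 45·23 = 1035 ≡ 1, so λ ≡ 40.
  x = λ² - 2 - 0 = 1600 - 2 ≡ 0; y = λ·(2 - 0) - 1 ≡ 32. → (0, 32)
8P: (0, 32) + (0, 15): same x and y₁ ≡ -y₂, so the sum is ∞.
8P = ∞, so the order is 8.

8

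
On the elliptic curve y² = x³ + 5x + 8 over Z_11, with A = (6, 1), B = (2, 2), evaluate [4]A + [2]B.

(5, 2)

First 4A:
Double-and-add on 4 = (100)₂. Start with A = (6, 1) for the leading 1-bit.
double: tangent at (6, 1): λ = (3·6² + 5)/(2·1) ≡ 3/2. 2⁻¹ ≡ 6 (mod 11), so λ ≡ 3·6 ≡ 7.
  x = λ² - 6 - 6 = 49 - 12 ≡ 4; y = λ·(6 - 4) - 1 ≡ 2. → (4, 2)
double: tangent at (4, 2): λ = (3·4² + 5)/(2·2) ≡ 9/4. 4⁻¹ ≡ 3 (mod 11) since 4·3 = 12 ≡ 1, so λ ≡ 9·3 ≡ 5.
  x = λ² - 4 - 4 = 25 - 8 ≡ 6; y = λ·(4 - 6) - 2 ≡ 10. → (6, 10)
4A = (6, 10).
Next 2B:
Repeated addition: build up to 2B.
2B: tangent at (2, 2): λ = (3·2² + 5)/(2·2) ≡ 6/4. 4⁻¹ ≡ 3 (mod 11), so λ ≡ 6·3 ≡ 7.
  x = λ² - 2 - 2 = 49 - 4 ≡ 1; y = λ·(2 - 1) - 2 ≡ 5. → (1, 5)
2B = (1, 5).
Finally 4A + 2B:
(6, 10) + (1, 5). λ = (5 - 10)/(1 - 6) ≡ 6/6 mod 11. 6⁻¹ ≡ 2 (mod 11), so λ ≡ 1.
  x = λ² - 6 - 1 = 1 - 7 ≡ 5; y = λ·(6 - 5) - 10 ≡ 2. → (5, 2)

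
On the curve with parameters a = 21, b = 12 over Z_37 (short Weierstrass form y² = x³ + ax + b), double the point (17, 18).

(3, 19)

tangent at (17, 18): λ = (3·17² + 21)/(2·18) ≡ 0/36. 36⁻¹ ≡ 36 (mod 37) since 36·36 = 1296 ≡ 1, so λ ≡ 0·36 ≡ 0.
  x = λ² - 17 - 17 = 0 - 34 ≡ 3; y = λ·(17 - 3) - 18 ≡ 19. → (3, 19)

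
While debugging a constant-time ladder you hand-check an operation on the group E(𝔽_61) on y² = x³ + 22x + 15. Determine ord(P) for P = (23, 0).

2

2P: (23, 0) + (23, 0): same x and y₁ ≡ -y₂, so the sum is ∞.
2P = ∞, so the order is 2.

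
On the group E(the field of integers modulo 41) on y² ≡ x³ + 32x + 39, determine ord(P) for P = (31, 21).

2P: tangent at (31, 21): λ = (3·31² + 32)/(2·21) ≡ 4/1. 1⁻¹ ≡ 1 (mod 41), so λ ≡ 4·1 ≡ 4.
  x = λ² - 31 - 31 = 16 - 62 ≡ 36; y = λ·(31 - 36) - 21 ≡ 0. → (36, 0)
3P: (36, 0) + (31, 21). λ = (21 - 0)/(31 - 36) ≡ 21/36 mod 41. 36⁻¹ ≡ 8 (mod 41) since 36·8 = 288 ≡ 1, so λ ≡ 4.
  x = λ² - 36 - 31 = 16 - 67 ≡ 31; y = λ·(36 - 31) - 0 ≡ 20. → (31, 20)
4P: (31, 20) + (31, 21): same x and y₁ ≡ -y₂, so the sum is ∞.
4P = ∞, so the order is 4.

4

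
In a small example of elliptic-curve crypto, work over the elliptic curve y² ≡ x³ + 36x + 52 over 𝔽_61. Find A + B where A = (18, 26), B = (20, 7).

(18, 26) + (20, 7). λ = (7 - 26)/(20 - 18) ≡ 42/2 mod 61. 2⁻¹ ≡ 31 (mod 61) since 2·31 = 62 ≡ 1, so λ ≡ 21.
  x = λ² - 18 - 20 = 441 - 38 ≡ 37; y = λ·(18 - 37) - 26 ≡ 2. → (37, 2)

(37, 2)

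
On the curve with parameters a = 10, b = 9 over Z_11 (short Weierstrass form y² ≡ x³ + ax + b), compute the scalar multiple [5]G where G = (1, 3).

(1, 3)

Repeated addition: build up to 5G.
2G: tangent at (1, 3): λ = (3·1² + 10)/(2·3) ≡ 2/6. 6⁻¹ ≡ 2 (mod 11) since 6·2 = 12 ≡ 1, so λ ≡ 2·2 ≡ 4.
  x = λ² - 1 - 1 = 16 - 2 ≡ 3; y = λ·(1 - 3) - 3 ≡ 0. → (3, 0)
3G: (3, 0) + (1, 3). λ = (3 - 0)/(1 - 3) ≡ 3/9 mod 11. 9⁻¹ ≡ 5 (mod 11), so λ ≡ 4.
  x = λ² - 3 - 1 = 16 - 4 ≡ 1; y = λ·(3 - 1) - 0 ≡ 8. → (1, 8)
4G: (1, 8) + (1, 3): same x and y₁ ≡ -y₂, so the sum is 𝒪.
5G: 𝒪 + (1, 3) = (1, 3) (identity).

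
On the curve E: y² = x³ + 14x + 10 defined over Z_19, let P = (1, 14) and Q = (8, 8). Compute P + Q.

(15, 17)

(1, 14) + (8, 8). λ = (8 - 14)/(8 - 1) ≡ 13/7 mod 19. 7⁻¹ ≡ 11 (mod 19), so λ ≡ 10.
  x = λ² - 1 - 8 = 100 - 9 ≡ 15; y = λ·(1 - 15) - 14 ≡ 17. → (15, 17)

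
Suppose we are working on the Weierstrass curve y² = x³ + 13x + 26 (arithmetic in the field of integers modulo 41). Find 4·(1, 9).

Write Q = (1, 9).
Double-and-add on 4 = (100)₂. Start with Q = (1, 9) for the leading 1-bit.
double: tangent at (1, 9): λ = (3·1² + 13)/(2·9) ≡ 16/18. 18⁻¹ ≡ 16 (mod 41) since 18·16 = 288 ≡ 1, so λ ≡ 16·16 ≡ 10.
  x = λ² - 1 - 1 = 100 - 2 ≡ 16; y = λ·(1 - 16) - 9 ≡ 5. → (16, 5)
double: tangent at (16, 5): λ = (3·16² + 13)/(2·5) ≡ 2/10. 10⁻¹ ≡ 37 (mod 41), so λ ≡ 2·37 ≡ 33.
  x = λ² - 16 - 16 = 1089 - 32 ≡ 32; y = λ·(16 - 32) - 5 ≡ 0. → (32, 0)

(32, 0)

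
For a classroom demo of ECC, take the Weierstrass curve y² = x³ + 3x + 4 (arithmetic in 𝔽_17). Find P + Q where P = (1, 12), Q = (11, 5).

(6, 0)

(1, 12) + (11, 5). λ = (5 - 12)/(11 - 1) ≡ 10/10 mod 17. 10⁻¹ ≡ 12 (mod 17), so λ ≡ 1.
  x = λ² - 1 - 11 = 1 - 12 ≡ 6; y = λ·(1 - 6) - 12 ≡ 0. → (6, 0)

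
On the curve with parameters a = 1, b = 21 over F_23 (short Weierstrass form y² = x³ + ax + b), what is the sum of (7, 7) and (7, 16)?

O

The two points share x = 7 and their y-coordinates satisfy 7 + 16 ≡ 0 (mod 23), so they are inverses. Their sum is O.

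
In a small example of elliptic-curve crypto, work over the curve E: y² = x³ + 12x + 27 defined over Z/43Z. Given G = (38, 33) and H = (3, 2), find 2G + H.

First 2G:
Repeated addition: build up to 2G.
2G: tangent at (38, 33): λ = (3·38² + 12)/(2·33) ≡ 1/23. 23⁻¹ ≡ 15 (mod 43), so λ ≡ 1·15 ≡ 15.
  x = λ² - 38 - 38 = 225 - 76 ≡ 20; y = λ·(38 - 20) - 33 ≡ 22. → (20, 22)
2G = (20, 22).
Finally 2G + H:
(20, 22) + (3, 2). λ = (2 - 22)/(3 - 20) ≡ 23/26 mod 43. 26⁻¹ ≡ 5 (mod 43), so λ ≡ 29.
  x = λ² - 20 - 3 = 841 - 23 ≡ 1; y = λ·(20 - 1) - 22 ≡ 13. → (1, 13)

(1, 13)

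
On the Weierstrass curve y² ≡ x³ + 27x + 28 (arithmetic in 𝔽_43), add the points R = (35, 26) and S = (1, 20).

(35, 26) + (1, 20). λ = (20 - 26)/(1 - 35) ≡ 37/9 mod 43. 9⁻¹ ≡ 24 (mod 43), so λ ≡ 28.
  x = λ² - 35 - 1 = 784 - 36 ≡ 17; y = λ·(35 - 17) - 26 ≡ 5. → (17, 5)

(17, 5)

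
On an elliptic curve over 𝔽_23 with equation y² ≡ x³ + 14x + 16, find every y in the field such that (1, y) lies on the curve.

x³ + 14x + 16 = 31 ≡ 8 (mod 23).
Square roots of 8 mod 23: 10 and 13 (since 10² = 100 ≡ 8).

10, 13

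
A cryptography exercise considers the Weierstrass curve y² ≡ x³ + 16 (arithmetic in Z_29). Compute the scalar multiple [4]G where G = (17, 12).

(0, 25)

Repeated addition: build up to 4G.
2G: tangent at (17, 12): λ = (3·17² + 0)/(2·12) ≡ 26/24. 24⁻¹ ≡ 23 (mod 29), so λ ≡ 26·23 ≡ 18.
  x = λ² - 17 - 17 = 324 - 34 ≡ 0; y = λ·(17 - 0) - 12 ≡ 4. → (0, 4)
3G: (0, 4) + (17, 12). λ = (12 - 4)/(17 - 0) ≡ 8/17 mod 29. 17⁻¹ ≡ 12 (mod 29) since 17·12 = 204 ≡ 1, so λ ≡ 9.
  x = λ² - 0 - 17 = 81 - 17 ≡ 6; y = λ·(0 - 6) - 4 ≡ 0. → (6, 0)
4G: (6, 0) + (17, 12). λ = (12 - 0)/(17 - 6) ≡ 12/11 mod 29. 11⁻¹ ≡ 8 (mod 29) since 11·8 = 88 ≡ 1, so λ ≡ 9.
  x = λ² - 6 - 17 = 81 - 23 ≡ 0; y = λ·(6 - 0) - 0 ≡ 25. → (0, 25)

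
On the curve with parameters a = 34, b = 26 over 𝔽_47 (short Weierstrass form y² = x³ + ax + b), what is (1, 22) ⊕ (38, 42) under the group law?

(1, 22) + (38, 42). λ = (42 - 22)/(38 - 1) ≡ 20/37 mod 47. 37⁻¹ ≡ 14 (mod 47), so λ ≡ 45.
  x = λ² - 1 - 38 = 2025 - 39 ≡ 12; y = λ·(1 - 12) - 22 ≡ 0. → (12, 0)

(12, 0)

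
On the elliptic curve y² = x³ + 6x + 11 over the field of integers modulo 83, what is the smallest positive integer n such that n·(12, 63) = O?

12

2P: tangent at (12, 63): λ = (3·12² + 6)/(2·63) ≡ 23/43. 43⁻¹ ≡ 56 (mod 83), so λ ≡ 23·56 ≡ 43.
  x = λ² - 12 - 12 = 1849 - 24 ≡ 82; y = λ·(12 - 82) - 63 ≡ 81. → (82, 81)
3P: (82, 81) + (12, 63). λ = (63 - 81)/(12 - 82) ≡ 65/13 mod 83. 13⁻¹ ≡ 32 (mod 83) since 13·32 = 416 ≡ 1, so λ ≡ 5.
  x = λ² - 82 - 12 = 25 - 94 ≡ 14; y = λ·(82 - 14) - 81 ≡ 10. → (14, 10)
4P: (14, 10) + (12, 63). λ = (63 - 10)/(12 - 14) ≡ 53/81 mod 83. 81⁻¹ ≡ 41 (mod 83), so λ ≡ 15.
  x = λ² - 14 - 12 = 225 - 26 ≡ 33; y = λ·(14 - 33) - 10 ≡ 37. → (33, 37)
5P: (33, 37) + (12, 63). λ = (63 - 37)/(12 - 33) ≡ 26/62 mod 83. 62⁻¹ ≡ 79 (mod 83) since 62·79 = 4898 ≡ 1, so λ ≡ 62.
  x = λ² - 33 - 12 = 3844 - 45 ≡ 64; y = λ·(33 - 64) - 37 ≡ 33. → (64, 33)
6P: (64, 33) + (12, 63). λ = (63 - 33)/(12 - 64) ≡ 30/31 mod 83. 31⁻¹ ≡ 75 (mod 83) since 31·75 = 2325 ≡ 1, so λ ≡ 9.
  x = λ² - 64 - 12 = 81 - 76 ≡ 5; y = λ·(64 - 5) - 33 ≡ 0. → (5, 0)
7P: (5, 0) + (12, 63). λ = (63 - 0)/(12 - 5) ≡ 63/7 mod 83. 7⁻¹ ≡ 12 (mod 83), so λ ≡ 9.
  x = λ² - 5 - 12 = 81 - 17 ≡ 64; y = λ·(5 - 64) - 0 ≡ 50. → (64, 50)
8P: (64, 50) + (12, 63). λ = (63 - 50)/(12 - 64) ≡ 13/31 mod 83. 31⁻¹ ≡ 75 (mod 83), so λ ≡ 62.
  x = λ² - 64 - 12 = 3844 - 76 ≡ 33; y = λ·(64 - 33) - 50 ≡ 46. → (33, 46)
9P: (33, 46) + (12, 63). λ = (63 - 46)/(12 - 33) ≡ 17/62 mod 83. 62⁻¹ ≡ 79 (mod 83), so λ ≡ 15.
  x = λ² - 33 - 12 = 225 - 45 ≡ 14; y = λ·(33 - 14) - 46 ≡ 73. → (14, 73)
10P: (14, 73) + (12, 63). λ = (63 - 73)/(12 - 14) ≡ 73/81 mod 83. 81⁻¹ ≡ 41 (mod 83), so λ ≡ 5.
  x = λ² - 14 - 12 = 25 - 26 ≡ 82; y = λ·(14 - 82) - 73 ≡ 2. → (82, 2)
11P: (82, 2) + (12, 63). λ = (63 - 2)/(12 - 82) ≡ 61/13 mod 83. 13⁻¹ ≡ 32 (mod 83), so λ ≡ 43.
  x = λ² - 82 - 12 = 1849 - 94 ≡ 12; y = λ·(82 - 12) - 2 ≡ 20. → (12, 20)
12P: (12, 20) + (12, 63): same x and y₁ ≡ -y₂, so the sum is O.
12P = O, so the order is 12.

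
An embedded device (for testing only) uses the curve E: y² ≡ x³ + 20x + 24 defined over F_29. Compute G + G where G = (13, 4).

tangent at (13, 4): λ = (3·13² + 20)/(2·4) ≡ 5/8. 8⁻¹ ≡ 11 (mod 29), so λ ≡ 5·11 ≡ 26.
  x = λ² - 13 - 13 = 676 - 26 ≡ 12; y = λ·(13 - 12) - 4 ≡ 22. → (12, 22)

(12, 22)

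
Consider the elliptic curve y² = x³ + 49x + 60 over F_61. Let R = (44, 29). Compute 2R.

(7, 40)

tangent at (44, 29): λ = (3·44² + 49)/(2·29) ≡ 1/58. 58⁻¹ ≡ 20 (mod 61), so λ ≡ 1·20 ≡ 20.
  x = λ² - 44 - 44 = 400 - 88 ≡ 7; y = λ·(44 - 7) - 29 ≡ 40. → (7, 40)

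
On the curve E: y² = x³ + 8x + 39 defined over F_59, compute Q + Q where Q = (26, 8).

(52, 17)

tangent at (26, 8): λ = (3·26² + 8)/(2·8) ≡ 30/16. 16⁻¹ ≡ 48 (mod 59) since 16·48 = 768 ≡ 1, so λ ≡ 30·48 ≡ 24.
  x = λ² - 26 - 26 = 576 - 52 ≡ 52; y = λ·(26 - 52) - 8 ≡ 17. → (52, 17)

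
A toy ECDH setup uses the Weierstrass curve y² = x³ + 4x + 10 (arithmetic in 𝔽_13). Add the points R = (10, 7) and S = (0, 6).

(10, 7) + (0, 6). λ = (6 - 7)/(0 - 10) ≡ 12/3 mod 13. 3⁻¹ ≡ 9 (mod 13) since 3·9 = 27 ≡ 1, so λ ≡ 4.
  x = λ² - 10 - 0 = 16 - 10 ≡ 6; y = λ·(10 - 6) - 7 ≡ 9. → (6, 9)

(6, 9)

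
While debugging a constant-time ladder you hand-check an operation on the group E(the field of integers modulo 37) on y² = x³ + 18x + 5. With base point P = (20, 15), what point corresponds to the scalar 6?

Double-and-add on 6 = (110)₂. Start with P = (20, 15) for the leading 1-bit.
double: tangent at (20, 15): λ = (3·20² + 18)/(2·15) ≡ 34/30. 30⁻¹ ≡ 21 (mod 37), so λ ≡ 34·21 ≡ 11.
  x = λ² - 20 - 20 = 121 - 40 ≡ 7; y = λ·(20 - 7) - 15 ≡ 17. → (7, 17)
add P: (7, 17) + (20, 15). λ = (15 - 17)/(20 - 7) ≡ 35/13 mod 37. 13⁻¹ ≡ 20 (mod 37), so λ ≡ 34.
  x = λ² - 7 - 20 = 1156 - 27 ≡ 19; y = λ·(7 - 19) - 17 ≡ 19. → (19, 19)
double: tangent at (19, 19): λ = (3·19² + 18)/(2·19) ≡ 28/1. 1⁻¹ ≡ 1 (mod 37), so λ ≡ 28·1 ≡ 28.
  x = λ² - 19 - 19 = 784 - 38 ≡ 6; y = λ·(19 - 6) - 19 ≡ 12. → (6, 12)

(6, 12)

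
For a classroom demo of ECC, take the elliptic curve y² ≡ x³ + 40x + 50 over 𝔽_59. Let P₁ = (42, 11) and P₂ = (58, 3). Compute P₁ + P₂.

(33, 14)

(42, 11) + (58, 3). λ = (3 - 11)/(58 - 42) ≡ 51/16 mod 59. 16⁻¹ ≡ 48 (mod 59) since 16·48 = 768 ≡ 1, so λ ≡ 29.
  x = λ² - 42 - 58 = 841 - 100 ≡ 33; y = λ·(42 - 33) - 11 ≡ 14. → (33, 14)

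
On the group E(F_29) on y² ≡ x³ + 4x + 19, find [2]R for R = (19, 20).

tangent at (19, 20): λ = (3·19² + 4)/(2·20) ≡ 14/11. 11⁻¹ ≡ 8 (mod 29) since 11·8 = 88 ≡ 1, so λ ≡ 14·8 ≡ 25.
  x = λ² - 19 - 19 = 625 - 38 ≡ 7; y = λ·(19 - 7) - 20 ≡ 19. → (7, 19)

(7, 19)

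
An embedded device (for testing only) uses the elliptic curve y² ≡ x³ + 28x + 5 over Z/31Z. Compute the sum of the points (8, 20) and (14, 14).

(10, 13)

(8, 20) + (14, 14). λ = (14 - 20)/(14 - 8) ≡ 25/6 mod 31. 6⁻¹ ≡ 26 (mod 31), so λ ≡ 30.
  x = λ² - 8 - 14 = 900 - 22 ≡ 10; y = λ·(8 - 10) - 20 ≡ 13. → (10, 13)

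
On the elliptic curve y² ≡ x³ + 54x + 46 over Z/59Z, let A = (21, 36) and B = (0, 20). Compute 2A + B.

(45, 26)

First 2A:
Repeated addition: build up to 2A.
2A: tangent at (21, 36): λ = (3·21² + 54)/(2·36) ≡ 20/13. 13⁻¹ ≡ 50 (mod 59), so λ ≡ 20·50 ≡ 56.
  x = λ² - 21 - 21 = 3136 - 42 ≡ 26; y = λ·(21 - 26) - 36 ≡ 38. → (26, 38)
2A = (26, 38).
Finally 2A + B:
(26, 38) + (0, 20). λ = (20 - 38)/(0 - 26) ≡ 41/33 mod 59. 33⁻¹ ≡ 34 (mod 59), so λ ≡ 37.
  x = λ² - 26 - 0 = 1369 - 26 ≡ 45; y = λ·(26 - 45) - 38 ≡ 26. → (45, 26)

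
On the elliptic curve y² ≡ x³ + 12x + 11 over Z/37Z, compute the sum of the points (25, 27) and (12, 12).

(16, 9)

(25, 27) + (12, 12). λ = (12 - 27)/(12 - 25) ≡ 22/24 mod 37. 24⁻¹ ≡ 17 (mod 37), so λ ≡ 4.
  x = λ² - 25 - 12 = 16 - 37 ≡ 16; y = λ·(25 - 16) - 27 ≡ 9. → (16, 9)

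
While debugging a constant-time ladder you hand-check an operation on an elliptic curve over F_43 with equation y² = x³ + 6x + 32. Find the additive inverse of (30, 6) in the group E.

-(30, 6) = (30, -6 mod 43) = (30, 37).

(30, 37)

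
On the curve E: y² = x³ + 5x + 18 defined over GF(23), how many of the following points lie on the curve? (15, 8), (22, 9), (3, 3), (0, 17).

2

(15, 8): 8² ≡ 18, rhs ≡ 18 → on.
(22, 9): 9² ≡ 12, rhs ≡ 12 → on.
(3, 3): 3² ≡ 9, rhs ≡ 14 → off.
(0, 17): 17² ≡ 13, rhs ≡ 18 → off.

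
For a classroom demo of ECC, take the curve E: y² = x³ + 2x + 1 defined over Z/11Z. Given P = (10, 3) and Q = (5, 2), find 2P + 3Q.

First 2P:
Repeated addition: build up to 2P.
2P: tangent at (10, 3): λ = (3·10² + 2)/(2·3) ≡ 5/6. 6⁻¹ ≡ 2 (mod 11) since 6·2 = 12 ≡ 1, so λ ≡ 5·2 ≡ 10.
  x = λ² - 10 - 10 = 100 - 20 ≡ 3; y = λ·(10 - 3) - 3 ≡ 1. → (3, 1)
2P = (3, 1).
Next 3Q:
Repeated addition: build up to 3Q.
2Q: tangent at (5, 2): λ = (3·5² + 2)/(2·2) ≡ 0/4. 4⁻¹ ≡ 3 (mod 11), so λ ≡ 0·3 ≡ 0.
  x = λ² - 5 - 5 = 0 - 10 ≡ 1; y = λ·(5 - 1) - 2 ≡ 9. → (1, 9)
3Q: (1, 9) + (5, 2). λ = (2 - 9)/(5 - 1) ≡ 4/4 mod 11. 4⁻¹ ≡ 3 (mod 11), so λ ≡ 1.
  x = λ² - 1 - 5 = 1 - 6 ≡ 6; y = λ·(1 - 6) - 9 ≡ 8. → (6, 8)
3Q = (6, 8).
Finally 2P + 3Q:
(3, 1) + (6, 8). λ = (8 - 1)/(6 - 3) ≡ 7/3 mod 11. 3⁻¹ ≡ 4 (mod 11), so λ ≡ 6.
  x = λ² - 3 - 6 = 36 - 9 ≡ 5; y = λ·(3 - 5) - 1 ≡ 9. → (5, 9)

(5, 9)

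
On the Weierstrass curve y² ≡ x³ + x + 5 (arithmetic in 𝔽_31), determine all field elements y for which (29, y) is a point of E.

x³ + 1x + 5 = 24423 ≡ 26 (mod 31).
26 is a non-residue mod 31; no y exists.

none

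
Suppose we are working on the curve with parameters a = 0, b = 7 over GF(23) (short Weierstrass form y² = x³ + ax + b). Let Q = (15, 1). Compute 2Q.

(9, 0)

tangent at (15, 1): λ = (3·15² + 0)/(2·1) ≡ 8/2. 2⁻¹ ≡ 12 (mod 23), so λ ≡ 8·12 ≡ 4.
  x = λ² - 15 - 15 = 16 - 30 ≡ 9; y = λ·(15 - 9) - 1 ≡ 0. → (9, 0)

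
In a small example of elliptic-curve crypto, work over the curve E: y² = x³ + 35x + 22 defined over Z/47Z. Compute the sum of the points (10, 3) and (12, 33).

(15, 16)

(10, 3) + (12, 33). λ = (33 - 3)/(12 - 10) ≡ 30/2 mod 47. 2⁻¹ ≡ 24 (mod 47) since 2·24 = 48 ≡ 1, so λ ≡ 15.
  x = λ² - 10 - 12 = 225 - 22 ≡ 15; y = λ·(10 - 15) - 3 ≡ 16. → (15, 16)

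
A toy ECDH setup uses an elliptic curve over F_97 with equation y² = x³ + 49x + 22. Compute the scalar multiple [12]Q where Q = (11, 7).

Repeated addition: build up to 12Q.
2Q: tangent at (11, 7): λ = (3·11² + 49)/(2·7) ≡ 24/14. 14⁻¹ ≡ 7 (mod 97) since 14·7 = 98 ≡ 1, so λ ≡ 24·7 ≡ 71.
  x = λ² - 11 - 11 = 5041 - 22 ≡ 72; y = λ·(11 - 72) - 7 ≡ 27. → (72, 27)
3Q: (72, 27) + (11, 7). λ = (7 - 27)/(11 - 72) ≡ 77/36 mod 97. 36⁻¹ ≡ 62 (mod 97), so λ ≡ 21.
  x = λ² - 72 - 11 = 441 - 83 ≡ 67; y = λ·(72 - 67) - 27 ≡ 78. → (67, 78)
4Q: (67, 78) + (11, 7). λ = (7 - 78)/(11 - 67) ≡ 26/41 mod 97. 41⁻¹ ≡ 71 (mod 97) since 41·71 = 2911 ≡ 1, so λ ≡ 3.
  x = λ² - 67 - 11 = 9 - 78 ≡ 28; y = λ·(67 - 28) - 78 ≡ 39. → (28, 39)
5Q: (28, 39) + (11, 7). λ = (7 - 39)/(11 - 28) ≡ 65/80 mod 97. 80⁻¹ ≡ 57 (mod 97) since 80·57 = 4560 ≡ 1, so λ ≡ 19.
  x = λ² - 28 - 11 = 361 - 39 ≡ 31; y = λ·(28 - 31) - 39 ≡ 1. → (31, 1)
6Q: (31, 1) + (11, 7). λ = (7 - 1)/(11 - 31) ≡ 6/77 mod 97. 77⁻¹ ≡ 63 (mod 97) since 77·63 = 4851 ≡ 1, so λ ≡ 87.
  x = λ² - 31 - 11 = 7569 - 42 ≡ 58; y = λ·(31 - 58) - 1 ≡ 75. → (58, 75)
7Q: (58, 75) + (11, 7). λ = (7 - 75)/(11 - 58) ≡ 29/50 mod 97. 50⁻¹ ≡ 33 (mod 97), so λ ≡ 84.
  x = λ² - 58 - 11 = 7056 - 69 ≡ 3; y = λ·(58 - 3) - 75 ≡ 83. → (3, 83)
8Q: (3, 83) + (11, 7). λ = (7 - 83)/(11 - 3) ≡ 21/8 mod 97. 8⁻¹ ≡ 85 (mod 97) since 8·85 = 680 ≡ 1, so λ ≡ 39.
  x = λ² - 3 - 11 = 1521 - 14 ≡ 52; y = λ·(3 - 52) - 83 ≡ 43. → (52, 43)
9Q: (52, 43) + (11, 7). λ = (7 - 43)/(11 - 52) ≡ 61/56 mod 97. 56⁻¹ ≡ 26 (mod 97), so λ ≡ 34.
  x = λ² - 52 - 11 = 1156 - 63 ≡ 26; y = λ·(52 - 26) - 43 ≡ 65. → (26, 65)
10Q: (26, 65) + (11, 7). λ = (7 - 65)/(11 - 26) ≡ 39/82 mod 97. 82⁻¹ ≡ 84 (mod 97) since 82·84 = 6888 ≡ 1, so λ ≡ 75.
  x = λ² - 26 - 11 = 5625 - 37 ≡ 59; y = λ·(26 - 59) - 65 ≡ 79. → (59, 79)
11Q: (59, 79) + (11, 7). λ = (7 - 79)/(11 - 59) ≡ 25/49 mod 97. 49⁻¹ ≡ 2 (mod 97), so λ ≡ 50.
  x = λ² - 59 - 11 = 2500 - 70 ≡ 5; y = λ·(59 - 5) - 79 ≡ 2. → (5, 2)
12Q: (5, 2) + (11, 7). λ = (7 - 2)/(11 - 5) ≡ 5/6 mod 97. 6⁻¹ ≡ 81 (mod 97), so λ ≡ 17.
  x = λ² - 5 - 11 = 289 - 16 ≡ 79; y = λ·(5 - 79) - 2 ≡ 1. → (79, 1)

(79, 1)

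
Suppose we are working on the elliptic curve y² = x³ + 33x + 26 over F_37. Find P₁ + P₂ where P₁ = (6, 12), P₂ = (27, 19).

(6, 12) + (27, 19). λ = (19 - 12)/(27 - 6) ≡ 7/21 mod 37. 21⁻¹ ≡ 30 (mod 37), so λ ≡ 25.
  x = λ² - 6 - 27 = 625 - 33 ≡ 0; y = λ·(6 - 0) - 12 ≡ 27. → (0, 27)

(0, 27)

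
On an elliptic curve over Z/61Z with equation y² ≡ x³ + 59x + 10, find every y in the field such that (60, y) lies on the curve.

none

x³ + 59x + 10 = 219550 ≡ 11 (mod 61).
11 is a non-residue mod 61; no y exists.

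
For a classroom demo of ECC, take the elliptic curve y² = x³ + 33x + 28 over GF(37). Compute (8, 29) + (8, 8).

O

The two points share x = 8 and their y-coordinates satisfy 29 + 8 ≡ 0 (mod 37), so they are inverses. Their sum is O.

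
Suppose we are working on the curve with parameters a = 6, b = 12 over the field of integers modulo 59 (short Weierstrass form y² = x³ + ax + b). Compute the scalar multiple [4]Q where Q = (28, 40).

Repeated addition: build up to 4Q.
2Q: tangent at (28, 40): λ = (3·28² + 6)/(2·40) ≡ 57/21. 21⁻¹ ≡ 45 (mod 59), so λ ≡ 57·45 ≡ 28.
  x = λ² - 28 - 28 = 784 - 56 ≡ 20; y = λ·(28 - 20) - 40 ≡ 7. → (20, 7)
3Q: (20, 7) + (28, 40). λ = (40 - 7)/(28 - 20) ≡ 33/8 mod 59. 8⁻¹ ≡ 37 (mod 59), so λ ≡ 41.
  x = λ² - 20 - 28 = 1681 - 48 ≡ 40; y = λ·(20 - 40) - 7 ≡ 58. → (40, 58)
4Q: (40, 58) + (28, 40). λ = (40 - 58)/(28 - 40) ≡ 41/47 mod 59. 47⁻¹ ≡ 54 (mod 59), so λ ≡ 31.
  x = λ² - 40 - 28 = 961 - 68 ≡ 8; y = λ·(40 - 8) - 58 ≡ 49. → (8, 49)

(8, 49)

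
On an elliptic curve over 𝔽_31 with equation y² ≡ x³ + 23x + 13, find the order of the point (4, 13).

4

2P: tangent at (4, 13): λ = (3·4² + 23)/(2·13) ≡ 9/26. 26⁻¹ ≡ 6 (mod 31) since 26·6 = 156 ≡ 1, so λ ≡ 9·6 ≡ 23.
  x = λ² - 4 - 4 = 529 - 8 ≡ 25; y = λ·(4 - 25) - 13 ≡ 0. → (25, 0)
3P: (25, 0) + (4, 13). λ = (13 - 0)/(4 - 25) ≡ 13/10 mod 31. 10⁻¹ ≡ 28 (mod 31) since 10·28 = 280 ≡ 1, so λ ≡ 23.
  x = λ² - 25 - 4 = 529 - 29 ≡ 4; y = λ·(25 - 4) - 0 ≡ 18. → (4, 18)
4P: (4, 18) + (4, 13): same x and y₁ ≡ -y₂, so the sum is ∞.
4P = ∞, so the order is 4.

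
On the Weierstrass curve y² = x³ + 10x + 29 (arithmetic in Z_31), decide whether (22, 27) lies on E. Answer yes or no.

yes

y² = 27² ≡ 16; x³ + 10x + 29 = 10897 ≡ 16 (mod 31). 16 = 16.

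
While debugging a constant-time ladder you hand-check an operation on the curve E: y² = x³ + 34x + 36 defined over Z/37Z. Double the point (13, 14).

(2, 36)

tangent at (13, 14): λ = (3·13² + 34)/(2·14) ≡ 23/28. 28⁻¹ ≡ 4 (mod 37) since 28·4 = 112 ≡ 1, so λ ≡ 23·4 ≡ 18.
  x = λ² - 13 - 13 = 324 - 26 ≡ 2; y = λ·(13 - 2) - 14 ≡ 36. → (2, 36)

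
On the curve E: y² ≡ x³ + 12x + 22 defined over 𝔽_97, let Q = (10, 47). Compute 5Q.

Double-and-add on 5 = (101)₂. Start with Q = (10, 47) for the leading 1-bit.
double: tangent at (10, 47): λ = (3·10² + 12)/(2·47) ≡ 21/94. 94⁻¹ ≡ 32 (mod 97), so λ ≡ 21·32 ≡ 90.
  x = λ² - 10 - 10 = 8100 - 20 ≡ 29; y = λ·(10 - 29) - 47 ≡ 86. → (29, 86)
double: tangent at (29, 86): λ = (3·29² + 12)/(2·86) ≡ 13/75. 75⁻¹ ≡ 22 (mod 97), so λ ≡ 13·22 ≡ 92.
  x = λ² - 29 - 29 = 8464 - 58 ≡ 64; y = λ·(29 - 64) - 86 ≡ 89. → (64, 89)
add Q: (64, 89) + (10, 47). λ = (47 - 89)/(10 - 64) ≡ 55/43 mod 97. 43⁻¹ ≡ 88 (mod 97), so λ ≡ 87.
  x = λ² - 64 - 10 = 7569 - 74 ≡ 26; y = λ·(64 - 26) - 89 ≡ 16. → (26, 16)

(26, 16)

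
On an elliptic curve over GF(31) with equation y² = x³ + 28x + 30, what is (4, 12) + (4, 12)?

tangent at (4, 12): λ = (3·4² + 28)/(2·12) ≡ 14/24. 24⁻¹ ≡ 22 (mod 31) since 24·22 = 528 ≡ 1, so λ ≡ 14·22 ≡ 29.
  x = λ² - 4 - 4 = 841 - 8 ≡ 27; y = λ·(4 - 27) - 12 ≡ 3. → (27, 3)

(27, 3)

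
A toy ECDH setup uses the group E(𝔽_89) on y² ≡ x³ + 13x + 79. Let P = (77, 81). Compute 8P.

(13, 65)

Double-and-add on 8 = (1000)₂. Start with P = (77, 81) for the leading 1-bit.
double: tangent at (77, 81): λ = (3·77² + 13)/(2·81) ≡ 0/73. 73⁻¹ ≡ 50 (mod 89) since 73·50 = 3650 ≡ 1, so λ ≡ 0·50 ≡ 0.
  x = λ² - 77 - 77 = 0 - 154 ≡ 24; y = λ·(77 - 24) - 81 ≡ 8. → (24, 8)
double: tangent at (24, 8): λ = (3·24² + 13)/(2·8) ≡ 50/16. 16⁻¹ ≡ 39 (mod 89), so λ ≡ 50·39 ≡ 81.
  x = λ² - 24 - 24 = 6561 - 48 ≡ 16; y = λ·(24 - 16) - 8 ≡ 17. → (16, 17)
double: tangent at (16, 17): λ = (3·16² + 13)/(2·17) ≡ 69/34. 34⁻¹ ≡ 55 (mod 89), so λ ≡ 69·55 ≡ 57.
  x = λ² - 16 - 16 = 3249 - 32 ≡ 13; y = λ·(16 - 13) - 17 ≡ 65. → (13, 65)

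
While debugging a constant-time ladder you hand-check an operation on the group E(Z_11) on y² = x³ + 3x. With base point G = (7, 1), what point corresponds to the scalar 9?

(6, 6)

Repeated addition: build up to 9G.
2G: tangent at (7, 1): λ = (3·7² + 3)/(2·1) ≡ 7/2. 2⁻¹ ≡ 6 (mod 11), so λ ≡ 7·6 ≡ 9.
  x = λ² - 7 - 7 = 81 - 14 ≡ 1; y = λ·(7 - 1) - 1 ≡ 9. → (1, 9)
3G: (1, 9) + (7, 1). λ = (1 - 9)/(7 - 1) ≡ 3/6 mod 11. 6⁻¹ ≡ 2 (mod 11), so λ ≡ 6.
  x = λ² - 1 - 7 = 36 - 8 ≡ 6; y = λ·(1 - 6) - 9 ≡ 5. → (6, 5)
4G: (6, 5) + (7, 1). λ = (1 - 5)/(7 - 6) ≡ 7/1 mod 11. 1⁻¹ ≡ 1 (mod 11), so λ ≡ 7.
  x = λ² - 6 - 7 = 49 - 13 ≡ 3; y = λ·(6 - 3) - 5 ≡ 5. → (3, 5)
5G: (3, 5) + (7, 1). λ = (1 - 5)/(7 - 3) ≡ 7/4 mod 11. 4⁻¹ ≡ 3 (mod 11) since 4·3 = 12 ≡ 1, so λ ≡ 10.
  x = λ² - 3 - 7 = 100 - 10 ≡ 2; y = λ·(3 - 2) - 5 ≡ 5. → (2, 5)
6G: (2, 5) + (7, 1). λ = (1 - 5)/(7 - 2) ≡ 7/5 mod 11. 5⁻¹ ≡ 9 (mod 11), so λ ≡ 8.
  x = λ² - 2 - 7 = 64 - 9 ≡ 0; y = λ·(2 - 0) - 5 ≡ 0. → (0, 0)
7G: (0, 0) + (7, 1). λ = (1 - 0)/(7 - 0) ≡ 1/7 mod 11. 7⁻¹ ≡ 8 (mod 11), so λ ≡ 8.
  x = λ² - 0 - 7 = 64 - 7 ≡ 2; y = λ·(0 - 2) - 0 ≡ 6. → (2, 6)
8G: (2, 6) + (7, 1). λ = (1 - 6)/(7 - 2) ≡ 6/5 mod 11. 5⁻¹ ≡ 9 (mod 11), so λ ≡ 10.
  x = λ² - 2 - 7 = 100 - 9 ≡ 3; y = λ·(2 - 3) - 6 ≡ 6. → (3, 6)
9G: (3, 6) + (7, 1). λ = (1 - 6)/(7 - 3) ≡ 6/4 mod 11. 4⁻¹ ≡ 3 (mod 11), so λ ≡ 7.
  x = λ² - 3 - 7 = 49 - 10 ≡ 6; y = λ·(3 - 6) - 6 ≡ 6. → (6, 6)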